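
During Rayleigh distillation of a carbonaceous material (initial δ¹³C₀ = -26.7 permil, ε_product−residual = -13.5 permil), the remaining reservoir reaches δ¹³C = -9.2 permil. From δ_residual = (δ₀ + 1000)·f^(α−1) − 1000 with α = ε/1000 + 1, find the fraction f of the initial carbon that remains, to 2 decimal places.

0.27

α − 1 = ε/1000 = -0.0135
(δ_res + 1000)/(δ₀ + 1000) = (-9.2 + 1000)/(-26.7 + 1000) = 990.8/973.3 = 1.017980
f = 1.017980^(1/-0.0135) = exp(ln(1.017980)/-0.0135) = exp(0.01782/-0.0135)
f = exp(-1.3200) = 0.2671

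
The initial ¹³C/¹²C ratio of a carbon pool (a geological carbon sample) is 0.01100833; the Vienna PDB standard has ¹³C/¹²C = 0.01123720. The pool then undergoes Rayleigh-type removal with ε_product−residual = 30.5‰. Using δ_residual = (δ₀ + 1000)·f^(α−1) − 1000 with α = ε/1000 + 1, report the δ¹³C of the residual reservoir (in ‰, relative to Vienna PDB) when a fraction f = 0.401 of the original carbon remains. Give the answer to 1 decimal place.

-47.3‰

δ₀ = (0.01100833/0.01123720 − 1)×1000 = (0.979633 − 1)×1000 = -20.367‰
α − 1 = ε/1000 = 0.0305
f^(α−1) = 0.401^(0.0305) = 0.972514
δ_res = (-20.367 + 1000) × 0.972514 − 1000 = 952.707 − 1000 = -47.29‰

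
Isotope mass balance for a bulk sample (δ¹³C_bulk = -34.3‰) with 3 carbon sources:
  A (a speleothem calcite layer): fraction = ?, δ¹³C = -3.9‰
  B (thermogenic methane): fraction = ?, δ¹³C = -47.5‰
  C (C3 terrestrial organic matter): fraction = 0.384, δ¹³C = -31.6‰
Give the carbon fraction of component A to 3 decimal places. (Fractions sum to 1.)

Let f_A and f_B be the unknown fractions; fractions sum to 1 so f_A + f_B = 0.616.
Mass balance: Σ fᵢ·δᵢ = δ_bulk ⇒ f_A·(-3.9) + f_B·(-47.5) = -34.3 − (-12.134) = -22.166
Substitute f_B = 0.616 − f_A:
f_A·(-3.9 − -47.5) = -22.166 − 0.616×(-47.5) = 7.094
f_A = 7.094 / 43.6 = 0.1627

0.163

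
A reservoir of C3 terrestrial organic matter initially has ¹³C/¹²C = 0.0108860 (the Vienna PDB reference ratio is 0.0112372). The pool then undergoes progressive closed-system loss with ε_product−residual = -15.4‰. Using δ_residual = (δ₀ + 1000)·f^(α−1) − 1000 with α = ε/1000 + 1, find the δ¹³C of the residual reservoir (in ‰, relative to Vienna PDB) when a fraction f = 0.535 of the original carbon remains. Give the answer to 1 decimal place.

-21.9‰

δ₀ = (0.0108860/0.0112372 − 1)×1000 = (0.968747 − 1)×1000 = -31.253‰
α − 1 = ε/1000 = -0.0154
f^(α−1) = 0.535^(-0.0154) = 1.009679
δ_res = (-31.253 + 1000) × 1.009679 − 1000 = 978.123 − 1000 = -21.88‰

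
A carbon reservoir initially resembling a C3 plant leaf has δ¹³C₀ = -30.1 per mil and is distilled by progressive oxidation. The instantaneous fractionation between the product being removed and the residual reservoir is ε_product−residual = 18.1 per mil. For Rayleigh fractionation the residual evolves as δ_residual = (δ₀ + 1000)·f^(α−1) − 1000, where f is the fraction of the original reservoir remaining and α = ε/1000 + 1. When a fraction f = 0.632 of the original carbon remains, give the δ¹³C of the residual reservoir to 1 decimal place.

-38.1 per mil

Rayleigh residual: δ_res = (δ₀ + 1000)·f^(α−1) − 1000
α = ε/1000 + 1 = 1.01810, so α − 1 = 0.01810
f^(α−1) = 0.632^(0.01810) = 0.991729
δ_res = (-30.1 + 1000) × 0.991729 − 1000 = 961.878 − 1000 = -38.12 per mil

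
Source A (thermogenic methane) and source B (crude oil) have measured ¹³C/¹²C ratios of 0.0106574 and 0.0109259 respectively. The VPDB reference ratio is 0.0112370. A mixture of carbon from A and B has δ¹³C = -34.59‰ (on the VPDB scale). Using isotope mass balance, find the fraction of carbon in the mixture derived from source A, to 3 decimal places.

δ_A = (0.0106574/0.0112370 − 1)×1000 = (0.948420 − 1)×1000 = -51.580‰
δ_B = (0.0109259/0.0112370 − 1)×1000 = (0.972315 − 1)×1000 = -27.685‰
f_A = (δ_mix − δ_B)/(δ_A − δ_B) = (-34.59 − (-27.685))/(-51.580 − (-27.685))
f_A = -6.905 / -23.894 = 0.2890

0.289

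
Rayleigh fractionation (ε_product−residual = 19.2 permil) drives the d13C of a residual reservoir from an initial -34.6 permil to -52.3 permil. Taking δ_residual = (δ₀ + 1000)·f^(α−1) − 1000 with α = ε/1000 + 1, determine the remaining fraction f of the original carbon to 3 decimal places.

α − 1 = ε/1000 = 0.0192
(δ_res + 1000)/(δ₀ + 1000) = (-52.3 + 1000)/(-34.6 + 1000) = 947.7/965.4 = 0.981666
f = 0.981666^(1/0.0192) = exp(ln(0.981666)/0.0192) = exp(-0.01850/0.0192)
f = exp(-0.9638) = 0.3814

0.381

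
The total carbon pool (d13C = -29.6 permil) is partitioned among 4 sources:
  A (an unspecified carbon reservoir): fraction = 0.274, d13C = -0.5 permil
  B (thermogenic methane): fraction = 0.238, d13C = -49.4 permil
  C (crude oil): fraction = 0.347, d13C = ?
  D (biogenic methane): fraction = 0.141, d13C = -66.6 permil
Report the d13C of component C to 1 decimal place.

-24.0 permil

Isotope mass balance: δ_bulk = Σ fᵢ·δᵢ.
-29.6 = 0.274×(-0.5) + 0.238×(-49.4) + 0.347×δ_C + 0.141×(-66.6)
0.347·δ_C = -29.6 − (-21.285) = -8.315
δ_C = -8.315 / 0.347 = -23.96 permil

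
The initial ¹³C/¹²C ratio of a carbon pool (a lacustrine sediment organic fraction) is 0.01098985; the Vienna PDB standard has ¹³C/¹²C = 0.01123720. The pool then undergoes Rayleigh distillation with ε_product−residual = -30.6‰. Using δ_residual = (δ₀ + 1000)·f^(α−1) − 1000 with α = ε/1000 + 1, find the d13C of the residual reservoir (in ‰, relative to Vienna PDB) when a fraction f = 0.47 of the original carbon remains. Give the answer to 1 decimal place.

δ₀ = (0.01098985/0.01123720 − 1)×1000 = (0.977988 − 1)×1000 = -22.012‰
α − 1 = ε/1000 = -0.0306
f^(α−1) = 0.47^(-0.0306) = 1.023373
δ_res = (-22.012 + 1000) × 1.023373 − 1000 = 1000.846 − 1000 = 0.85‰

0.8‰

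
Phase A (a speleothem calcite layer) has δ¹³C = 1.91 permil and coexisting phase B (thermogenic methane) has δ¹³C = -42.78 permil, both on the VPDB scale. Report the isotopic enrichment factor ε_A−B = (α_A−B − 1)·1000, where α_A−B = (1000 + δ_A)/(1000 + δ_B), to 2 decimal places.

α_A−B = (1000 + 1.91) / (1000 + -42.78) = 1001.91 / 957.22 = 1.046687
ε_A−B = (1.046687 − 1) × 1000 = 46.687 permil
(The approximation ε ≈ δ_A − δ_B would give 44.69 permil.)

46.69 permil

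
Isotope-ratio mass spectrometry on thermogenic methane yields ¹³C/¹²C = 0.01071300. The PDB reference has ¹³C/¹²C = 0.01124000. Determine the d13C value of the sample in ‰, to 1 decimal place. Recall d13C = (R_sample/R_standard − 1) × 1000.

d13C = (R_sample / R_standard − 1) × 1000
R_sample / R_standard = 0.01071300 / 0.01124000 = 0.953114
d13C = (0.953114 − 1) × 1000 = -46.89‰

-46.9‰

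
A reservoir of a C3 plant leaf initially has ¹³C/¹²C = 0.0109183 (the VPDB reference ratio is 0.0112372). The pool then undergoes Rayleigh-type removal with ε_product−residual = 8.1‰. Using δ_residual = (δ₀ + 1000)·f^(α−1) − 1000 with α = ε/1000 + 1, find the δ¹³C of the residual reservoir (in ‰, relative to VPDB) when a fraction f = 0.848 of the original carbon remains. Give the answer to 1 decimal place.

-29.7‰

δ₀ = (0.0109183/0.0112372 − 1)×1000 = (0.971621 − 1)×1000 = -28.379‰
α − 1 = ε/1000 = 0.0081
f^(α−1) = 0.848^(0.0081) = 0.998665
δ_res = (-28.379 + 1000) × 0.998665 − 1000 = 970.324 − 1000 = -29.68‰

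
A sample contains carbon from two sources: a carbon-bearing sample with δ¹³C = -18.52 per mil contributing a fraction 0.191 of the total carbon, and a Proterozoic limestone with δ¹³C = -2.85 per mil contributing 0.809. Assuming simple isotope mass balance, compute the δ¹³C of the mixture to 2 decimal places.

-5.84 per mil

δ_mix = f_A·δ_A + f_B·δ_B
δ_mix = 0.191 × (-18.52) + 0.809 × (-2.85)
δ_mix = -3.537 + -2.306 = -5.843 per mil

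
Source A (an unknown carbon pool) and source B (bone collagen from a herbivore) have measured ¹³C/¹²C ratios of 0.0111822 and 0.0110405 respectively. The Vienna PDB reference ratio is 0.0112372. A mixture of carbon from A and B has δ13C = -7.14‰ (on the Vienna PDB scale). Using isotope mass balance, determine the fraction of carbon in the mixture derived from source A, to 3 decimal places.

0.822

δ_A = (0.0111822/0.0112372 − 1)×1000 = (0.995106 − 1)×1000 = -4.894‰
δ_B = (0.0110405/0.0112372 − 1)×1000 = (0.982496 − 1)×1000 = -17.504‰
f_A = (δ_mix − δ_B)/(δ_A − δ_B) = (-7.14 − (-17.504))/(-4.894 − (-17.504))
f_A = 10.364 / 12.610 = 0.8219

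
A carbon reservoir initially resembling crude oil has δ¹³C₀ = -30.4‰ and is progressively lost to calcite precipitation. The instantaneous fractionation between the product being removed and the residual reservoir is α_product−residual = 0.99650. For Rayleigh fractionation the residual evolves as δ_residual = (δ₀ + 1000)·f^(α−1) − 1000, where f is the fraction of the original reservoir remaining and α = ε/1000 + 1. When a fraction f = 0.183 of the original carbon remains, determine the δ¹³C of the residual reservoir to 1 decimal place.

-24.6‰

Rayleigh residual: δ_res = (δ₀ + 1000)·f^(α−1) − 1000
α − 1 = -0.00350
f^(α−1) = 0.183^(-0.00350) = 1.005962
δ_res = (-30.4 + 1000) × 1.005962 − 1000 = 975.380 − 1000 = -24.62‰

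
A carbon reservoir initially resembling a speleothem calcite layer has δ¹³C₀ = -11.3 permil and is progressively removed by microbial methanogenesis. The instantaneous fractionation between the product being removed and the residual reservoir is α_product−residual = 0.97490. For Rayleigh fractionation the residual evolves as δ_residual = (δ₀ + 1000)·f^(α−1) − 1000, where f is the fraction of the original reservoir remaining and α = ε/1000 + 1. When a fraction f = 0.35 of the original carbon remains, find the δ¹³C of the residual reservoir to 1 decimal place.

Rayleigh residual: δ_res = (δ₀ + 1000)·f^(α−1) − 1000
α − 1 = -0.02510
f^(α−1) = 0.35^(-0.02510) = 1.026701
δ_res = (-11.3 + 1000) × 1.026701 − 1000 = 1015.099 − 1000 = 15.10 permil

15.1 permil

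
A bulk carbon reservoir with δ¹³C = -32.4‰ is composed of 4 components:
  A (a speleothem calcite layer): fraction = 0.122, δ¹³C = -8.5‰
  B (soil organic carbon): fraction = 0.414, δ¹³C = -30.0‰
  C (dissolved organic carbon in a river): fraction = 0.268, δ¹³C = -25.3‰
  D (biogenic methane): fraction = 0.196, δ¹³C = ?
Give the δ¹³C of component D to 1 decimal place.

-62.1‰

Isotope mass balance: δ_bulk = Σ fᵢ·δᵢ.
-32.4 = 0.122×(-8.5) + 0.414×(-30.0) + 0.268×(-25.3) + 0.196×δ_D
0.196·δ_D = -32.4 − (-20.237) = -12.163
δ_D = -12.163 / 0.196 = -62.05‰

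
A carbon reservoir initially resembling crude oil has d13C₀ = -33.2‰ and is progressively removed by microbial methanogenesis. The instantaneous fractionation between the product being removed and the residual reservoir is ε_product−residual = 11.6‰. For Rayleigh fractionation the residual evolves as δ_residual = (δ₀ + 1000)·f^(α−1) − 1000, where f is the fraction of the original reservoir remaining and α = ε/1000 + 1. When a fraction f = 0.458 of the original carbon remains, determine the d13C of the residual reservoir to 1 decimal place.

Rayleigh residual: δ_res = (δ₀ + 1000)·f^(α−1) − 1000
α = ε/1000 + 1 = 1.01160, so α − 1 = 0.01160
f^(α−1) = 0.458^(0.01160) = 0.990983
δ_res = (-33.2 + 1000) × 0.990983 − 1000 = 958.082 − 1000 = -41.92‰

-41.9‰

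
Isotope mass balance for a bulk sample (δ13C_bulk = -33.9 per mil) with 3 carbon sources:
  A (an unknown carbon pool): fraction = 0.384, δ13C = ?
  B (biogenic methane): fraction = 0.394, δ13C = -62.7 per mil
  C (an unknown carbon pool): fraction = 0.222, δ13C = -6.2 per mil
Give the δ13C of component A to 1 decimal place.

-20.4 per mil

Isotope mass balance: δ_bulk = Σ fᵢ·δᵢ.
-33.9 = 0.384×δ_A + 0.394×(-62.7) + 0.222×(-6.2)
0.384·δ_A = -33.9 − (-26.080) = -7.820
δ_A = -7.820 / 0.384 = -20.36 per mil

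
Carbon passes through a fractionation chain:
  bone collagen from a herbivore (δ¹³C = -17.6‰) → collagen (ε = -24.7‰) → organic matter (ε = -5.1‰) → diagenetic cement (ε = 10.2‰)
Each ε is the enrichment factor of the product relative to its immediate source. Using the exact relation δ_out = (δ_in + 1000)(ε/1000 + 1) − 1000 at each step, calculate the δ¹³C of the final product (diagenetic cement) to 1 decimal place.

step 1: δ = (-17.60 + 1000)·(-24.7/1000 + 1) − 1000 = -41.87‰
step 2: δ = (-41.87 + 1000)·(-5.1/1000 + 1) − 1000 = -46.75‰
step 3: δ = (-46.75 + 1000)·(10.2/1000 + 1) − 1000 = -37.03‰

-37.0‰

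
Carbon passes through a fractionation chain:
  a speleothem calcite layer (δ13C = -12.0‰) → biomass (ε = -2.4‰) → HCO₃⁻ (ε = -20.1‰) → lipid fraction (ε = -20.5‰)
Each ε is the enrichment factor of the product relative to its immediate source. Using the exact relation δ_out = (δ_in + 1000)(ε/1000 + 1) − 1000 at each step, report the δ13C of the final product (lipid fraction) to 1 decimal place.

-54.0‰

step 1: δ = (-12.00 + 1000)·(-2.4/1000 + 1) − 1000 = -14.37‰
step 2: δ = (-14.37 + 1000)·(-20.1/1000 + 1) − 1000 = -34.18‰
step 3: δ = (-34.18 + 1000)·(-20.5/1000 + 1) − 1000 = -53.98‰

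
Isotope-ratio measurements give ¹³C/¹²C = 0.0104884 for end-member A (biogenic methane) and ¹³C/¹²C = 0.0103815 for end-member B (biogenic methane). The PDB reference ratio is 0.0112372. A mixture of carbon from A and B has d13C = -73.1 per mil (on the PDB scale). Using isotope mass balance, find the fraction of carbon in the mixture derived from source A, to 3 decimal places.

0.320

δ_A = (0.0104884/0.0112372 − 1)×1000 = (0.933364 − 1)×1000 = -66.636 per mil
δ_B = (0.0103815/0.0112372 − 1)×1000 = (0.923851 − 1)×1000 = -76.149 per mil
f_A = (δ_mix − δ_B)/(δ_A − δ_B) = (-73.1 − (-76.149))/(-66.636 − (-76.149))
f_A = 3.049 / 9.513 = 0.3205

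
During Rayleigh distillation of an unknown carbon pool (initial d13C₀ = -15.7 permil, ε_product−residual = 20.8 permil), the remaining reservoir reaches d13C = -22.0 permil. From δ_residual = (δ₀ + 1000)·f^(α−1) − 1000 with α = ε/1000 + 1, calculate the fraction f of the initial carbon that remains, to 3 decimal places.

α − 1 = ε/1000 = 0.0208
(δ_res + 1000)/(δ₀ + 1000) = (-22.0 + 1000)/(-15.7 + 1000) = 978.0/984.3 = 0.993600
f = 0.993600^(1/0.0208) = exp(ln(0.993600)/0.0208) = exp(-0.00642/0.0208)
f = exp(-0.3087) = 0.7344

0.734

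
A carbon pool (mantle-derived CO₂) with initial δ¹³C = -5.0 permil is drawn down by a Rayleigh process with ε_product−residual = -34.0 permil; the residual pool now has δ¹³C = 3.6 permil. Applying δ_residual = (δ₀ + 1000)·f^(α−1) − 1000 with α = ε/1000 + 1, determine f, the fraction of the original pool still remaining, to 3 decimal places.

α − 1 = ε/1000 = -0.0340
(δ_res + 1000)/(δ₀ + 1000) = (3.6 + 1000)/(-5.0 + 1000) = 1003.6/995.0 = 1.008643
f = 1.008643^(1/-0.0340) = exp(ln(1.008643)/-0.0340) = exp(0.00861/-0.0340)
f = exp(-0.2531) = 0.7764

0.776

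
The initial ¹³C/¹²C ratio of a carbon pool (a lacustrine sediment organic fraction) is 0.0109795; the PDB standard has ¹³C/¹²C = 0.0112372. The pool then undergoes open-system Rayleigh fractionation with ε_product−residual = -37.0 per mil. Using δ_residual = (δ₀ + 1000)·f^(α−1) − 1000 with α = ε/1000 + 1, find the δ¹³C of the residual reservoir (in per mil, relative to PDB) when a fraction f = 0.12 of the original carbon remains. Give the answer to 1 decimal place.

56.8 per mil

δ₀ = (0.0109795/0.0112372 − 1)×1000 = (0.977067 − 1)×1000 = -22.933 per mil
α − 1 = ε/1000 = -0.0370
f^(α−1) = 0.12^(-0.0370) = 1.081609
δ_res = (-22.933 + 1000) × 1.081609 − 1000 = 1056.805 − 1000 = 56.80 per mil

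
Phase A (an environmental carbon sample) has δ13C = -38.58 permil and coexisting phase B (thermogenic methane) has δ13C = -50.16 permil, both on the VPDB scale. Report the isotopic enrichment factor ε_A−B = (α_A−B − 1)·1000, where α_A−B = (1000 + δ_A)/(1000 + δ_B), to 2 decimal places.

α_A−B = (1000 + -38.58) / (1000 + -50.16) = 961.42 / 949.84 = 1.012192
ε_A−B = (1.012192 − 1) × 1000 = 12.192 permil
(The approximation ε ≈ δ_A − δ_B would give 11.58 permil.)

12.19 permil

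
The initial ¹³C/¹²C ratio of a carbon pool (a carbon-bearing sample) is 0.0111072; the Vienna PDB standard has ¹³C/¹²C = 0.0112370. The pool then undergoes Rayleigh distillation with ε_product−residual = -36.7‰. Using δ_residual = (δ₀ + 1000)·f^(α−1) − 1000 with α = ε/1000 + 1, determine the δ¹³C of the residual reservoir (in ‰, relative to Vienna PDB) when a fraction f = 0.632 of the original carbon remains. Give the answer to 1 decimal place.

5.2‰

δ₀ = (0.0111072/0.0112370 − 1)×1000 = (0.988449 − 1)×1000 = -11.551‰
α − 1 = ε/1000 = -0.0367
f^(α−1) = 0.632^(-0.0367) = 1.016983
δ_res = (-11.551 + 1000) × 1.016983 − 1000 = 1005.236 − 1000 = 5.24‰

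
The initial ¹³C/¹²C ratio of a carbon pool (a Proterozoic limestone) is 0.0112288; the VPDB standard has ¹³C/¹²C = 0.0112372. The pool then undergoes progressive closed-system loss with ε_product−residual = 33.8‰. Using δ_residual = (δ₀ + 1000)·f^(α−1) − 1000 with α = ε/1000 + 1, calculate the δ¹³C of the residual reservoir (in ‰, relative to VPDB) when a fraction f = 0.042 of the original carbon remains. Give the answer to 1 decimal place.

-102.3‰

δ₀ = (0.0112288/0.0112372 − 1)×1000 = (0.999252 − 1)×1000 = -0.748‰
α − 1 = ε/1000 = 0.0338
f^(α−1) = 0.042^(0.0338) = 0.898392
δ_res = (-0.748 + 1000) × 0.898392 − 1000 = 897.720 − 1000 = -102.28‰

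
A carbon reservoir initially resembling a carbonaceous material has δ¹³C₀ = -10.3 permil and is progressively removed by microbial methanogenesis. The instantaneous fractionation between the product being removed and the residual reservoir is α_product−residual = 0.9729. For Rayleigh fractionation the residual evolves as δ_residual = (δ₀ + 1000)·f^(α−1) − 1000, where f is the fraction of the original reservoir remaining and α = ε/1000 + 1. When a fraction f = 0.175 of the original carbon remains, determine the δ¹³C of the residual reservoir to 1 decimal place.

Rayleigh residual: δ_res = (δ₀ + 1000)·f^(α−1) − 1000
α − 1 = -0.02710
f^(α−1) = 0.175^(-0.02710) = 1.048368
δ_res = (-10.3 + 1000) × 1.048368 − 1000 = 1037.570 − 1000 = 37.57 permil

37.6 permil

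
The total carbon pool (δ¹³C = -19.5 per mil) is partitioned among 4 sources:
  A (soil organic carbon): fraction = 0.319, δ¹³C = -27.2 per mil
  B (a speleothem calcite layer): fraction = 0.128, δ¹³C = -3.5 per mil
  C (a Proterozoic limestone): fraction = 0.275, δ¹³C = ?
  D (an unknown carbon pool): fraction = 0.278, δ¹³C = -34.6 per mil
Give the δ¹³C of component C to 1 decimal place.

Isotope mass balance: δ_bulk = Σ fᵢ·δᵢ.
-19.5 = 0.319×(-27.2) + 0.128×(-3.5) + 0.275×δ_C + 0.278×(-34.6)
0.275·δ_C = -19.5 − (-18.744) = -0.756
δ_C = -0.756 / 0.275 = -2.75 per mil

-2.8 per mil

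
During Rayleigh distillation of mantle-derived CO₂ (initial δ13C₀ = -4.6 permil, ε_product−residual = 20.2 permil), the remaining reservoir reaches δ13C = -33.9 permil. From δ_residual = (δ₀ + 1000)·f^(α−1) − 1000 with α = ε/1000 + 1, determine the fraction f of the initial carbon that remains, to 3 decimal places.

0.228

α − 1 = ε/1000 = 0.0202
(δ_res + 1000)/(δ₀ + 1000) = (-33.9 + 1000)/(-4.6 + 1000) = 966.1/995.4 = 0.970565
f = 0.970565^(1/0.0202) = exp(ln(0.970565)/0.0202) = exp(-0.02988/0.0202)
f = exp(-1.4791) = 0.2278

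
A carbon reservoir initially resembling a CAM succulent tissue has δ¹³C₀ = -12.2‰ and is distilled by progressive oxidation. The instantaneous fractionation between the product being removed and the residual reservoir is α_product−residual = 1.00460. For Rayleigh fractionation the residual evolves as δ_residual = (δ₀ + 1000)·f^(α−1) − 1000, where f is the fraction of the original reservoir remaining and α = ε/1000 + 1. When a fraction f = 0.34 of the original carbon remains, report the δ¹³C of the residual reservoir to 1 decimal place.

-17.1‰

Rayleigh residual: δ_res = (δ₀ + 1000)·f^(α−1) − 1000
α − 1 = 0.00460
f^(α−1) = 0.34^(0.00460) = 0.995050
δ_res = (-12.2 + 1000) × 0.995050 − 1000 = 982.910 − 1000 = -17.09‰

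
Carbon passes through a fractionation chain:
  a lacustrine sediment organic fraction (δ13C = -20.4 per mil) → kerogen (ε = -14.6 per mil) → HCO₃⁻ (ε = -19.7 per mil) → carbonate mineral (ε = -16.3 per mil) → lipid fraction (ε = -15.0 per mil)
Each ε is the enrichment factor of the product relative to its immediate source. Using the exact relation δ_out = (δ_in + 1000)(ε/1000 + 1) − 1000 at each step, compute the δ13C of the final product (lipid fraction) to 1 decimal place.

-83.1 per mil

step 1: δ = (-20.40 + 1000)·(-14.6/1000 + 1) − 1000 = -34.70 per mil
step 2: δ = (-34.70 + 1000)·(-19.7/1000 + 1) − 1000 = -53.72 per mil
step 3: δ = (-53.72 + 1000)·(-16.3/1000 + 1) − 1000 = -69.14 per mil
step 4: δ = (-69.14 + 1000)·(-15.0/1000 + 1) − 1000 = -83.11 per mil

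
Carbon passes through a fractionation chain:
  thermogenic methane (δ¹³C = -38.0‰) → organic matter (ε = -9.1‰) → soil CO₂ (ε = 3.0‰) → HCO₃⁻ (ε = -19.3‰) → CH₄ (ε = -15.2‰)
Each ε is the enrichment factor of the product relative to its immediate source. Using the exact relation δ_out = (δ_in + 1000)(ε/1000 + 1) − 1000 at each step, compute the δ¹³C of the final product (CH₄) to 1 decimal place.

-76.6‰

step 1: δ = (-38.00 + 1000)·(-9.1/1000 + 1) − 1000 = -46.75‰
step 2: δ = (-46.75 + 1000)·(3.0/1000 + 1) − 1000 = -43.89‰
step 3: δ = (-43.89 + 1000)·(-19.3/1000 + 1) − 1000 = -62.35‰
step 4: δ = (-62.35 + 1000)·(-15.2/1000 + 1) − 1000 = -76.60‰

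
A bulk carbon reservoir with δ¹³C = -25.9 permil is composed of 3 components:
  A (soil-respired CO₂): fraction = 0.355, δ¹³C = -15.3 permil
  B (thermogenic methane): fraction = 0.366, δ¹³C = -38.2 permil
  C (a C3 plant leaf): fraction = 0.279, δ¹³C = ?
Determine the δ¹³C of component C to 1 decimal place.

Isotope mass balance: δ_bulk = Σ fᵢ·δᵢ.
-25.9 = 0.355×(-15.3) + 0.366×(-38.2) + 0.279×δ_C
0.279·δ_C = -25.9 − (-19.413) = -6.487
δ_C = -6.487 / 0.279 = -23.25 permil

-23.3 permil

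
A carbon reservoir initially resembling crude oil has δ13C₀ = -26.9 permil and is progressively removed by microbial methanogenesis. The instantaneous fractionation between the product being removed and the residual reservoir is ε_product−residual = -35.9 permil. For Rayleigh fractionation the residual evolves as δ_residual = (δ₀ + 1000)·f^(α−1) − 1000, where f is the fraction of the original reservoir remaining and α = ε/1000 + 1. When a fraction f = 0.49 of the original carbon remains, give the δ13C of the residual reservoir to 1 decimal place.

Rayleigh residual: δ_res = (δ₀ + 1000)·f^(α−1) − 1000
α = ε/1000 + 1 = 0.96410, so α − 1 = -0.03590
f^(α−1) = 0.49^(-0.03590) = 1.025940
δ_res = (-26.9 + 1000) × 1.025940 − 1000 = 998.342 − 1000 = -1.66 permil

-1.7 permil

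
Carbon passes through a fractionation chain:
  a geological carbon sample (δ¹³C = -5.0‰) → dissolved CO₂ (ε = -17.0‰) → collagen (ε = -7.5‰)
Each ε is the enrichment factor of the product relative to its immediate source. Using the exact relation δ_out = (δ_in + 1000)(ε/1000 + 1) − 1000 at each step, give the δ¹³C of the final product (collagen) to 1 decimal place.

-29.3‰

step 1: δ = (-5.00 + 1000)·(-17.0/1000 + 1) − 1000 = -21.91‰
step 2: δ = (-21.91 + 1000)·(-7.5/1000 + 1) − 1000 = -29.25‰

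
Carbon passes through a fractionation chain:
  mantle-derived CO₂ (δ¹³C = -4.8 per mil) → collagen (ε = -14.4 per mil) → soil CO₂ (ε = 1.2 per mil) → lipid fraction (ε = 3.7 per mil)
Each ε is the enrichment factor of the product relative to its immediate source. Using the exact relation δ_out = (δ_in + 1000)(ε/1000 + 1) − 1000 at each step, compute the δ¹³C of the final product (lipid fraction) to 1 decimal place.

step 1: δ = (-4.80 + 1000)·(-14.4/1000 + 1) − 1000 = -19.13 per mil
step 2: δ = (-19.13 + 1000)·(1.2/1000 + 1) − 1000 = -17.95 per mil
step 3: δ = (-17.95 + 1000)·(3.7/1000 + 1) − 1000 = -14.32 per mil

-14.3 per mil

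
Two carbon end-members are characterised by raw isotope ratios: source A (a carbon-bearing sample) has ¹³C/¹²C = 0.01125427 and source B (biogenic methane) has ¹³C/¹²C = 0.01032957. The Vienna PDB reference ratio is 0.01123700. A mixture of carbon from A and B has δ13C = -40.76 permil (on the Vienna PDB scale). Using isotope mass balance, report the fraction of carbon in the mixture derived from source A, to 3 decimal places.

δ_A = (0.01125427/0.01123700 − 1)×1000 = (1.001537 − 1)×1000 = 1.537 permil
δ_B = (0.01032957/0.01123700 − 1)×1000 = (0.919246 − 1)×1000 = -80.754 permil
f_A = (δ_mix − δ_B)/(δ_A − δ_B) = (-40.76 − (-80.754))/(1.537 − (-80.754))
f_A = 39.994 / 82.291 = 0.4860

0.486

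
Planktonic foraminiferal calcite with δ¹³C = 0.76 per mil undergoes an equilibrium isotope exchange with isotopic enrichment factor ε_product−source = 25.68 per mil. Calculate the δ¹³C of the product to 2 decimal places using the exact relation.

Exactly, δ_product = (δ_source + 1000)·(ε/1000 + 1) − 1000.
δ_product = (0.76 + 1000) × (25.68/1000 + 1) − 1000
δ_product = 26.460 per mil

26.46 per mil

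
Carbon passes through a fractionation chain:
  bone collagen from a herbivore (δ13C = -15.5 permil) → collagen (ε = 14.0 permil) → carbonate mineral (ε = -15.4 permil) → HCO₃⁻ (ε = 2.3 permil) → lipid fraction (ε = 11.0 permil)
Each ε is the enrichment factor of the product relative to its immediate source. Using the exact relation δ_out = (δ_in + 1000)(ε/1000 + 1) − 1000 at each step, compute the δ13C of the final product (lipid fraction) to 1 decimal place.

step 1: δ = (-15.50 + 1000)·(14.0/1000 + 1) − 1000 = -1.72 permil
step 2: δ = (-1.72 + 1000)·(-15.4/1000 + 1) − 1000 = -17.09 permil
step 3: δ = (-17.09 + 1000)·(2.3/1000 + 1) − 1000 = -14.83 permil
step 4: δ = (-14.83 + 1000)·(11.0/1000 + 1) − 1000 = -3.99 permil

-4.0 permil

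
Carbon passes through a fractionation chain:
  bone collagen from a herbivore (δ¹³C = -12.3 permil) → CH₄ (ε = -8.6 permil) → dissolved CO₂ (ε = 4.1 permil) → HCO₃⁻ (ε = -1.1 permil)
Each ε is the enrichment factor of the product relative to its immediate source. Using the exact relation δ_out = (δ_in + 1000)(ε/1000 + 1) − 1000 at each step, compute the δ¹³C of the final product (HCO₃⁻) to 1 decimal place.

step 1: δ = (-12.30 + 1000)·(-8.6/1000 + 1) − 1000 = -20.79 permil
step 2: δ = (-20.79 + 1000)·(4.1/1000 + 1) − 1000 = -16.78 permil
step 3: δ = (-16.78 + 1000)·(-1.1/1000 + 1) − 1000 = -17.86 permil

-17.9 permil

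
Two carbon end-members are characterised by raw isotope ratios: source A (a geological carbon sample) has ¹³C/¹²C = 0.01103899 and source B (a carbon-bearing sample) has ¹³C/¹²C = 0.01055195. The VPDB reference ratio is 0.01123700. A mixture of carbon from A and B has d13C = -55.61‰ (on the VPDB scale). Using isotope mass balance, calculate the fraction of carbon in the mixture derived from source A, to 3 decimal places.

δ_A = (0.01103899/0.01123700 − 1)×1000 = (0.982379 − 1)×1000 = -17.621‰
δ_B = (0.01055195/0.01123700 − 1)×1000 = (0.939036 − 1)×1000 = -60.964‰
f_A = (δ_mix − δ_B)/(δ_A − δ_B) = (-55.61 − (-60.964))/(-17.621 − (-60.964))
f_A = 5.354 / 43.343 = 0.1235

0.124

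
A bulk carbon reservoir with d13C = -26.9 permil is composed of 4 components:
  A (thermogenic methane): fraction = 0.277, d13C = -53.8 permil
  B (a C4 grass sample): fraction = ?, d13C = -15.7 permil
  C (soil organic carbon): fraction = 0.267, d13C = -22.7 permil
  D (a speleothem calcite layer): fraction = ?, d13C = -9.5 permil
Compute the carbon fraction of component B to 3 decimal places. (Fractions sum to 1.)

0.259

Let f_B and f_D be the unknown fractions; fractions sum to 1 so f_B + f_D = 0.456.
Mass balance: Σ fᵢ·δᵢ = δ_bulk ⇒ f_B·(-15.7) + f_D·(-9.5) = -26.9 − (-20.963) = -5.936
Substitute f_D = 0.456 − f_B:
f_B·(-15.7 − -9.5) = -5.936 − 0.456×(-9.5) = -1.604
f_B = -1.604 / -6.2 = 0.2588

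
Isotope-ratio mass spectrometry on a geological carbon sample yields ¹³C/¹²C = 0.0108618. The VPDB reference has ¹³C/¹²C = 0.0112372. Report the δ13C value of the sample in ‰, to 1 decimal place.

δ13C = (R_sample / R_standard − 1) × 1000
R_sample / R_standard = 0.0108618 / 0.0112372 = 0.966593
δ13C = (0.966593 − 1) × 1000 = -33.41‰

-33.4‰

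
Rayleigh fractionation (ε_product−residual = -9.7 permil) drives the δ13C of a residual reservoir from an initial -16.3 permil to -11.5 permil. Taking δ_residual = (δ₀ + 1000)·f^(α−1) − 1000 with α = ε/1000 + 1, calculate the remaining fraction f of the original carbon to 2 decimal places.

α − 1 = ε/1000 = -0.0097
(δ_res + 1000)/(δ₀ + 1000) = (-11.5 + 1000)/(-16.3 + 1000) = 988.5/983.7 = 1.004880
f = 1.004880^(1/-0.0097) = exp(ln(1.004880)/-0.0097) = exp(0.00487/-0.0097)
f = exp(-0.5018) = 0.6054

0.61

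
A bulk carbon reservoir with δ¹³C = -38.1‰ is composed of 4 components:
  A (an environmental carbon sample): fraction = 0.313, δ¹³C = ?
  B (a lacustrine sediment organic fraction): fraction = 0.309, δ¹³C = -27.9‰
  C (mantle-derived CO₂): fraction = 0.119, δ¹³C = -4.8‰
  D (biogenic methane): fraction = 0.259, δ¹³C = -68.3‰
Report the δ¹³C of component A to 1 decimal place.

Isotope mass balance: δ_bulk = Σ fᵢ·δᵢ.
-38.1 = 0.313×δ_A + 0.309×(-27.9) + 0.119×(-4.8) + 0.259×(-68.3)
0.313·δ_A = -38.1 − (-26.882) = -11.218
δ_A = -11.218 / 0.313 = -35.84‰

-35.8‰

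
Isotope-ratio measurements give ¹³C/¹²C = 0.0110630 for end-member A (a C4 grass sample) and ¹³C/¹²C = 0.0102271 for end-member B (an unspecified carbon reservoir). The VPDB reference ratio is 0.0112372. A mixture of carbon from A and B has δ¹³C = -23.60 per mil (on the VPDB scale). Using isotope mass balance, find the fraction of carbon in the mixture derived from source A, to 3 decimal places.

δ_A = (0.0110630/0.0112372 − 1)×1000 = (0.984498 − 1)×1000 = -15.502 per mil
δ_B = (0.0102271/0.0112372 − 1)×1000 = (0.910111 − 1)×1000 = -89.889 per mil
f_A = (δ_mix − δ_B)/(δ_A − δ_B) = (-23.60 − (-89.889))/(-15.502 − (-89.889))
f_A = 66.289 / 74.387 = 0.8911

0.891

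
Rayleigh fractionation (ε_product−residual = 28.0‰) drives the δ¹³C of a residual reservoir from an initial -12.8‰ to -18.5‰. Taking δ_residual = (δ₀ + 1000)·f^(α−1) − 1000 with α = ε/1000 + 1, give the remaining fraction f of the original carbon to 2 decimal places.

α − 1 = ε/1000 = 0.0280
(δ_res + 1000)/(δ₀ + 1000) = (-18.5 + 1000)/(-12.8 + 1000) = 981.5/987.2 = 0.994226
f = 0.994226^(1/0.0280) = exp(ln(0.994226)/0.0280) = exp(-0.00579/0.0280)
f = exp(-0.2068) = 0.8132

0.81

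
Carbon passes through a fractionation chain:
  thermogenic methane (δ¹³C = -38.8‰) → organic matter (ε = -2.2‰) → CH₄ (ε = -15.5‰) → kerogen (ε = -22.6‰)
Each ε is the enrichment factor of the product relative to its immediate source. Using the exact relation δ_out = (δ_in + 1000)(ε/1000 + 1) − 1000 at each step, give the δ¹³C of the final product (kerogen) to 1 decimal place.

-77.1‰

step 1: δ = (-38.80 + 1000)·(-2.2/1000 + 1) − 1000 = -40.91‰
step 2: δ = (-40.91 + 1000)·(-15.5/1000 + 1) − 1000 = -55.78‰
step 3: δ = (-55.78 + 1000)·(-22.6/1000 + 1) − 1000 = -77.12‰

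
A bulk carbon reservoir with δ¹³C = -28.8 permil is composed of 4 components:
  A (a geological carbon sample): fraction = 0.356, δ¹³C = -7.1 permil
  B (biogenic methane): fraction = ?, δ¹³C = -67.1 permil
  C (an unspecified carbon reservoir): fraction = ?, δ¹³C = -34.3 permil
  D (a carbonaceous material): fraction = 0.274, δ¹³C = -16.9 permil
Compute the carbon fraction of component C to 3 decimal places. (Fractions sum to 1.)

Let f_C and f_B be the unknown fractions; fractions sum to 1 so f_C + f_B = 0.370.
Mass balance: Σ fᵢ·δᵢ = δ_bulk ⇒ f_C·(-34.3) + f_B·(-67.1) = -28.8 − (-7.158) = -21.642
Substitute f_B = 0.370 − f_C:
f_C·(-34.3 − -67.1) = -21.642 − 0.370×(-67.1) = 3.185
f_C = 3.185 / 32.8 = 0.0971

0.097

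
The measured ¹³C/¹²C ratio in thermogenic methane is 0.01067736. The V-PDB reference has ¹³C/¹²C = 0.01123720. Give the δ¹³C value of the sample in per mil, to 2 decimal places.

-49.82 per mil

δ¹³C = (R_sample / R_standard − 1) × 1000
R_sample / R_standard = 0.01067736 / 0.01123720 = 0.950180
δ¹³C = (0.950180 − 1) × 1000 = -49.820 per mil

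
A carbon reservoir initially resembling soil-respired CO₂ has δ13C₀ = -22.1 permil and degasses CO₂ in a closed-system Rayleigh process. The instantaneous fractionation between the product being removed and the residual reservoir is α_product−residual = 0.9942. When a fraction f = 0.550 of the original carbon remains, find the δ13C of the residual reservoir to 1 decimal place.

-18.7 permil

Rayleigh residual: δ_res = (δ₀ + 1000)·f^(α−1) − 1000
α − 1 = -0.00580
f^(α−1) = 0.550^(-0.00580) = 1.003473
δ_res = (-22.1 + 1000) × 1.003473 − 1000 = 981.297 − 1000 = -18.70 permil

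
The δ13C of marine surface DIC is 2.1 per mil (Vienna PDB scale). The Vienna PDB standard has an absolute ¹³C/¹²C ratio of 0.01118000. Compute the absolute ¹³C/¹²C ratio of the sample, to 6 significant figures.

R_sample = R_standard × (δ13C/1000 + 1)
R_sample = 0.01118000 × (2.1/1000 + 1) = 0.01118000 × 1.002100
R_sample = 0.0112035

0.0112035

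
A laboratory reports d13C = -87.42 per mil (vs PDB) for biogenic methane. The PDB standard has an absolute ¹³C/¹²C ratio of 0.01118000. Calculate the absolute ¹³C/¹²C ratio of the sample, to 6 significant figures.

0.0102026

R_sample = R_standard × (d13C/1000 + 1)
R_sample = 0.01118000 × (-87.42/1000 + 1) = 0.01118000 × 0.912580
R_sample = 0.0102026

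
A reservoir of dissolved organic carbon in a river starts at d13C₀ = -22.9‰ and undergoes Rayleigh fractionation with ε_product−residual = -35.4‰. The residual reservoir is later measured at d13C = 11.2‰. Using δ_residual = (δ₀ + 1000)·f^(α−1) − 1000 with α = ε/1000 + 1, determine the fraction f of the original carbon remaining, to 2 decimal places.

α − 1 = ε/1000 = -0.0354
(δ_res + 1000)/(δ₀ + 1000) = (11.2 + 1000)/(-22.9 + 1000) = 1011.2/977.1 = 1.034899
f = 1.034899^(1/-0.0354) = exp(ln(1.034899)/-0.0354) = exp(0.03430/-0.0354)
f = exp(-0.9690) = 0.3794

0.38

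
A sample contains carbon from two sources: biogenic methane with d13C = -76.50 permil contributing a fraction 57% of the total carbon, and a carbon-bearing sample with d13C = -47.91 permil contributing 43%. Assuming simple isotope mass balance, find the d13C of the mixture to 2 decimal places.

δ_mix = f_A·δ_A + f_B·δ_B
δ_mix = 0.57 × (-76.50) + 0.43 × (-47.91)
δ_mix = -43.605 + -20.601 = -64.206 permil

-64.21 permil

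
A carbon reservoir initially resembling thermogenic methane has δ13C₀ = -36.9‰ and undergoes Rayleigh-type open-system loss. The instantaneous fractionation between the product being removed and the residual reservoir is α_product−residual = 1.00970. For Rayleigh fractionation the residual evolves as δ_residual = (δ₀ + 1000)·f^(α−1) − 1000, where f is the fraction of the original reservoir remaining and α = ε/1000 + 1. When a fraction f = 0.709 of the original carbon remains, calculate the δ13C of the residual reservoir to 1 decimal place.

-40.1‰

Rayleigh residual: δ_res = (δ₀ + 1000)·f^(α−1) − 1000
α − 1 = 0.00970
f^(α−1) = 0.709^(0.00970) = 0.996670
δ_res = (-36.9 + 1000) × 0.996670 − 1000 = 959.893 − 1000 = -40.11‰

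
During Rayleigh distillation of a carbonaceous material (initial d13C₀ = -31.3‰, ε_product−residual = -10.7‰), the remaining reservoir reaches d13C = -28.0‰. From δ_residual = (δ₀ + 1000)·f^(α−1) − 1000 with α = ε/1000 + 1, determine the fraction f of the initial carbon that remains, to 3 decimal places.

0.728

α − 1 = ε/1000 = -0.0107
(δ_res + 1000)/(δ₀ + 1000) = (-28.0 + 1000)/(-31.3 + 1000) = 972.0/968.7 = 1.003407
f = 1.003407^(1/-0.0107) = exp(ln(1.003407)/-0.0107) = exp(0.00340/-0.0107)
f = exp(-0.3178) = 0.7277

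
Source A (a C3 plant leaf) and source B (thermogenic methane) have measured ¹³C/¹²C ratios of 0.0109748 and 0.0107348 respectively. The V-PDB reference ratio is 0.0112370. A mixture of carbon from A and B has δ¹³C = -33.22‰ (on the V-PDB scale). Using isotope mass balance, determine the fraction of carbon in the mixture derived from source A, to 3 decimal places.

0.537

δ_A = (0.0109748/0.0112370 − 1)×1000 = (0.976666 − 1)×1000 = -23.334‰
δ_B = (0.0107348/0.0112370 − 1)×1000 = (0.955308 − 1)×1000 = -44.692‰
f_A = (δ_mix − δ_B)/(δ_A − δ_B) = (-33.22 − (-44.692))/(-23.334 − (-44.692))
f_A = 11.472 / 21.358 = 0.5371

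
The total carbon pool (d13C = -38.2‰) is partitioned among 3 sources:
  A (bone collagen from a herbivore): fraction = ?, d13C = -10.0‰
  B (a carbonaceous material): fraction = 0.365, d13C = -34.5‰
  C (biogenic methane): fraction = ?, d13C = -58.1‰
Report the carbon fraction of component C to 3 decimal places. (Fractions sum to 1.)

Let f_C and f_A be the unknown fractions; fractions sum to 1 so f_C + f_A = 0.635.
Mass balance: Σ fᵢ·δᵢ = δ_bulk ⇒ f_C·(-58.1) + f_A·(-10.0) = -38.2 − (-12.592) = -25.608
Substitute f_A = 0.635 − f_C:
f_C·(-58.1 − -10.0) = -25.608 − 0.635×(-10.0) = -19.258
f_C = -19.258 / -48.1 = 0.4004

0.400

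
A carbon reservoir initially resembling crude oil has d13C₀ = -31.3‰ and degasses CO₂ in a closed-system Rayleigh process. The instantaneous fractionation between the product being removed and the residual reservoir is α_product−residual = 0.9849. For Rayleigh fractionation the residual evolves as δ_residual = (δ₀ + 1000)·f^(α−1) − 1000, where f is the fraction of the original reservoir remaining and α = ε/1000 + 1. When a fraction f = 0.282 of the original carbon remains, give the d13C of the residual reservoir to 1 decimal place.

-12.6‰

Rayleigh residual: δ_res = (δ₀ + 1000)·f^(α−1) − 1000
α − 1 = -0.01510
f^(α−1) = 0.282^(-0.01510) = 1.019298
δ_res = (-31.3 + 1000) × 1.019298 − 1000 = 987.394 − 1000 = -12.61‰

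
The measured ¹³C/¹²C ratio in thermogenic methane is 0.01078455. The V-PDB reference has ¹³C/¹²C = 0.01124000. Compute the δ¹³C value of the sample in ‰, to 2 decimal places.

-40.52‰

δ¹³C = (R_sample / R_standard − 1) × 1000
R_sample / R_standard = 0.01078455 / 0.01124000 = 0.959480
δ¹³C = (0.959480 − 1) × 1000 = -40.520‰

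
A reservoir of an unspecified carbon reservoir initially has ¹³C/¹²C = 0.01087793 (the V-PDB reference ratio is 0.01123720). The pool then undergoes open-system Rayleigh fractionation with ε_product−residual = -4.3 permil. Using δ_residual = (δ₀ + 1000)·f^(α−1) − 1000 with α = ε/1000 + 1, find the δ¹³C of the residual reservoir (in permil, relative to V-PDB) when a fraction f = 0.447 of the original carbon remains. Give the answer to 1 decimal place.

δ₀ = (0.01087793/0.01123720 − 1)×1000 = (0.968029 − 1)×1000 = -31.971 permil
α − 1 = ε/1000 = -0.0043
f^(α−1) = 0.447^(-0.0043) = 1.003468
δ_res = (-31.971 + 1000) × 1.003468 − 1000 = 971.386 − 1000 = -28.61 permil

-28.6 permil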